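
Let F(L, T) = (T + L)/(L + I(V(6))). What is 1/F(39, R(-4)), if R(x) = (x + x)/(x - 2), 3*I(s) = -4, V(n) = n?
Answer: 113/121 ≈ 0.93388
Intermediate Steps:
I(s) = -4/3 (I(s) = (⅓)*(-4) = -4/3)
R(x) = 2*x/(-2 + x) (R(x) = (2*x)/(-2 + x) = 2*x/(-2 + x))
F(L, T) = (L + T)/(-4/3 + L) (F(L, T) = (T + L)/(L - 4/3) = (L + T)/(-4/3 + L))
1/F(39, R(-4)) = 1/(3*(39 + 2*(-4)/(-2 - 4))/(-4 + 3*39)) = 1/(3*(39 + 2*(-4)/(-6))/(-4 + 117)) = 1/(3*(39 + 2*(-4)*(-⅙))/113) = 1/(3*(1/113)*(39 + 4/3)) = 1/(3*(1/113)*(121/3)) = 1/(121/113) = 113/121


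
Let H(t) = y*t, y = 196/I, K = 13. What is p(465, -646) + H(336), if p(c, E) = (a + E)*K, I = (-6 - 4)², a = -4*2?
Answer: -196086/25 ≈ -7843.4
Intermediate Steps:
a = -8
I = 100 (I = (-10)² = 100)
y = 49/25 (y = 196/100 = 196*(1/100) = 49/25 ≈ 1.9600)
p(c, E) = -104 + 13*E (p(c, E) = (-8 + E)*13 = -104 + 13*E)
H(t) = 49*t/25
p(465, -646) + H(336) = (-104 + 13*(-646)) + (49/25)*336 = (-104 - 8398) + 16464/25 = -8502 + 16464/25 = -196086/25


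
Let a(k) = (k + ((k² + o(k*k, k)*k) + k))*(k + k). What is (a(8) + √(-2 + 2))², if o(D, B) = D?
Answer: 89718784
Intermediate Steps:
a(k) = 2*k*(k² + k³ + 2*k) (a(k) = (k + ((k² + (k*k)*k) + k))*(k + k) = (k + ((k² + k²*k) + k))*(2*k) = (k + ((k² + k³) + k))*(2*k) = (k + (k + k² + k³))*(2*k) = (k² + k³ + 2*k)*(2*k) = 2*k*(k² + k³ + 2*k))
(a(8) + √(-2 + 2))² = (2*8²*(2 + 8 + 8²) + √(-2 + 2))² = (2*64*(2 + 8 + 64) + √0)² = (2*64*74 + 0)² = (9472 + 0)² = 9472² = 89718784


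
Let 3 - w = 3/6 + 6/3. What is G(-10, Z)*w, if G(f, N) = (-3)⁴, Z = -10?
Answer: 81/2 ≈ 40.500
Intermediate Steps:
w = ½ (w = 3 - (3/6 + 6/3) = 3 - (3*(⅙) + 6*(⅓)) = 3 - (½ + 2) = 3 - 1*5/2 = 3 - 5/2 = ½ ≈ 0.50000)
G(f, N) = 81
G(-10, Z)*w = 81*(½) = 81/2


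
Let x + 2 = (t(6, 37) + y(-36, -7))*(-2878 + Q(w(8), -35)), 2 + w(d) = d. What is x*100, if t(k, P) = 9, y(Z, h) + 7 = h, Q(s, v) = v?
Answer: 1456300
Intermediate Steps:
w(d) = -2 + d
y(Z, h) = -7 + h
x = 14563 (x = -2 + (9 + (-7 - 7))*(-2878 - 35) = -2 + (9 - 14)*(-2913) = -2 - 5*(-2913) = -2 + 14565 = 14563)
x*100 = 14563*100 = 1456300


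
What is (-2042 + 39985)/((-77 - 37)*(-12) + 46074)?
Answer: 37943/47442 ≈ 0.79978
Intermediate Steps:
(-2042 + 39985)/((-77 - 37)*(-12) + 46074) = 37943/(-114*(-12) + 46074) = 37943/(1368 + 46074) = 37943/47442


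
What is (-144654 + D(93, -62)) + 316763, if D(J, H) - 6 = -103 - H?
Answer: 172074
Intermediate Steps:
D(J, H) = -97 - H (D(J, H) = 6 + (-103 - H) = -97 - H)
(-144654 + D(93, -62)) + 316763 = (-144654 + (-97 - 1*(-62))) + 316763 = (-144654 + (-97 + 62)) + 316763 = (-144654 - 35) + 316763 = -144689 + 316763 = 172074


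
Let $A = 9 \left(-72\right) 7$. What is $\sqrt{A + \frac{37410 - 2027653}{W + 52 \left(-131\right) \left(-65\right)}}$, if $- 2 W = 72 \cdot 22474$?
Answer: $\frac{11 i \sqrt{1255865222431}}{183142} \approx 67.309 i$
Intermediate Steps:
$W = -809064$ ($W = - \frac{72 \cdot 22474}{2} = \left(- \frac{1}{2}\right) 1618128 = -809064$)
$A = -4536$ ($A = \left(-648\right) 7 = -4536$)
$\sqrt{A + \frac{37410 - 2027653}{W + 52 \left(-131\right) \left(-65\right)}} = \sqrt{-4536 + \frac{37410 - 2027653}{-809064 + 52 \left(-131\right) \left(-65\right)}} = \sqrt{-4536 - \frac{1990243}{-809064 - -442780}} = \sqrt{-4536 - \frac{1990243}{-809064 + 442780}} = \sqrt{-4536 - \frac{1990243}{-366284}} = \sqrt{-4536 - - \frac{1990243}{366284}} = \sqrt{-4536 + \frac{1990243}{366284}} = \sqrt{- \frac{1659473981}{366284}} = \frac{11 i \sqrt{1255865222431}}{183142}$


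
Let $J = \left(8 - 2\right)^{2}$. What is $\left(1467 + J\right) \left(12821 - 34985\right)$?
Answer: $-33312492$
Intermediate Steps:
$J = 36$ ($J = 6^{2} = 36$)
$\left(1467 + J\right) \left(12821 - 34985\right) = \left(1467 + 36\right) \left(12821 - 34985\right) = 1503 \left(-22164\right) = -33312492$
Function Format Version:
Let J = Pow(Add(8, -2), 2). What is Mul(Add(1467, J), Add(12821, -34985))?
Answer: -33312492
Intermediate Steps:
J = 36 (J = Pow(6, 2) = 36)
Mul(Add(1467, J), Add(12821, -34985)) = Mul(Add(1467, 36), Add(12821, -34985)) = Mul(1503, -22164) = -33312492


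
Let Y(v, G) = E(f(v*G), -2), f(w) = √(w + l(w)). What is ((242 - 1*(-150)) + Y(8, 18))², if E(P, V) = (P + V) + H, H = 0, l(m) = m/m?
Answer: (390 + √145)² ≈ 1.6164e+5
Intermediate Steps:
l(m) = 1
f(w) = √(1 + w) (f(w) = √(w + 1) = √(1 + w))
E(P, V) = P + V (E(P, V) = (P + V) + 0 = P + V)
Y(v, G) = -2 + √(1 + G*v) (Y(v, G) = √(1 + v*G) - 2 = √(1 + G*v) - 2 = -2 + √(1 + G*v))
((242 - 1*(-150)) + Y(8, 18))² = ((242 - 1*(-150)) + (-2 + √(1 + 18*8)))² = ((242 + 150) + (-2 + √(1 + 144)))² = (392 + (-2 + √145))² = (390 + √145)²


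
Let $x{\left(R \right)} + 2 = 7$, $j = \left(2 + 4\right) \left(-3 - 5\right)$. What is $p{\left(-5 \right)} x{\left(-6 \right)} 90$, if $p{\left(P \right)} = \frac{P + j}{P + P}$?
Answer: $2385$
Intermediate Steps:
$j = -48$ ($j = 6 \left(-8\right) = -48$)
$x{\left(R \right)} = 5$ ($x{\left(R \right)} = -2 + 7 = 5$)
$p{\left(P \right)} = \frac{-48 + P}{2 P}$ ($p{\left(P \right)} = \frac{P - 48}{P + P} = \frac{-48 + P}{2 P}$)
$p{\left(-5 \right)} x{\left(-6 \right)} 90 = \frac{-48 - 5}{2 \left(-5\right)} 5 \cdot 90 = \frac{1}{2} \left(- \frac{1}{5}\right) \left(-53\right) 5 \cdot 90 = \frac{53}{10} \cdot 5 \cdot 90 = \frac{53}{2} \cdot 90 = 2385$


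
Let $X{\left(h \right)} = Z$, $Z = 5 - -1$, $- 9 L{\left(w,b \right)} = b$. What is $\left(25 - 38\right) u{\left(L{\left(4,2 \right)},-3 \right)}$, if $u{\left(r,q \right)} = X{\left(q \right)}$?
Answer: $-78$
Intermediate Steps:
$L{\left(w,b \right)} = - \frac{b}{9}$
$Z = 6$ ($Z = 5 + 1 = 6$)
$X{\left(h \right)} = 6$
$u{\left(r,q \right)} = 6$
$\left(25 - 38\right) u{\left(L{\left(4,2 \right)},-3 \right)} = \left(25 - 38\right) 6 = \left(-13\right) 6 = -78$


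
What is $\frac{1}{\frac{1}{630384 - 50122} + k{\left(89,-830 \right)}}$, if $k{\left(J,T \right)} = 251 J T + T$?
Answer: $- \frac{580262}{10759334056399} \approx -5.3931 \cdot 10^{-8}$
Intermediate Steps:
$k{\left(J,T \right)} = T + 251 J T$ ($k{\left(J,T \right)} = 251 J T + T = T + 251 J T$)
$\frac{1}{\frac{1}{630384 - 50122} + k{\left(89,-830 \right)}} = \frac{1}{\frac{1}{630384 - 50122} - 830 \left(1 + 251 \cdot 89\right)} = \frac{1}{\frac{1}{580262} - 830 \left(1 + 22339\right)} = \frac{1}{\frac{1}{580262} - 18542200} = \frac{1}{- \frac{10759334056399}{580262}} = - \frac{580262}{10759334056399}$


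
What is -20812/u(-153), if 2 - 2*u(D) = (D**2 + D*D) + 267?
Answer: 41624/47083 ≈ 0.88406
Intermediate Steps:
u(D) = -265/2 - D**2 (u(D) = 1 - ((D**2 + D*D) + 267)/2 = 1 - ((D**2 + D**2) + 267)/2 = 1 - (2*D**2 + 267)/2 = 1 - (267 + 2*D**2)/2 = 1 + (-267/2 - D**2) = -265/2 - D**2)
-20812/u(-153) = -20812/(-265/2 - 1*(-153)**2) = -20812/(-265/2 - 1*23409) = -20812/(-265/2 - 23409) = -20812/(-47083/2) = -20812*(-2/47083) = 41624/47083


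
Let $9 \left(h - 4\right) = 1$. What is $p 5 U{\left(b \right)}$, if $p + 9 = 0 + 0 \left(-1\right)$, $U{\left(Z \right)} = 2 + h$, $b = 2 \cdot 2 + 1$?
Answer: $-275$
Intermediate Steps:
$h = \frac{37}{9}$ ($h = 4 + \frac{1}{9} \cdot 1 = 4 + \frac{1}{9} = \frac{37}{9} \approx 4.1111$)
$b = 5$ ($b = 4 + 1 = 5$)
$U{\left(Z \right)} = \frac{55}{9}$ ($U{\left(Z \right)} = 2 + \frac{37}{9} = \frac{55}{9}$)
$p = -9$ ($p = -9 + \left(0 + 0 \left(-1\right)\right) = -9 + \left(0 + 0\right) = -9 + 0 = -9$)
$p 5 U{\left(b \right)} = \left(-9\right) 5 \cdot \frac{55}{9} = \left(-45\right) \frac{55}{9} = -275$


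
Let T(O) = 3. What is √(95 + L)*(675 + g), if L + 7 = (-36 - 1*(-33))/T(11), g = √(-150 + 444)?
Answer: √87*(675 + 7*√6) ≈ 6455.9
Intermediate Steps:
g = 7*√6 (g = √294 = 7*√6 ≈ 17.146)
L = -8 (L = -7 + (-36 - 1*(-33))/3 = -7 + (-36 + 33)*(⅓) = -7 - 3*⅓ = -7 - 1 = -8)
√(95 + L)*(675 + g) = √(95 - 8)*(675 + 7*√6) = √87*(675 + 7*√6)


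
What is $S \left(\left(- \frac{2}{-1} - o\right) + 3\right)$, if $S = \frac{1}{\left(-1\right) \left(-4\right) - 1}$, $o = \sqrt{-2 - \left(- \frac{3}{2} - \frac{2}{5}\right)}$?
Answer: $\frac{5}{3} - \frac{i \sqrt{10}}{30} \approx 1.6667 - 0.10541 i$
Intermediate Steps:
$o = \frac{i \sqrt{10}}{10}$ ($o = \sqrt{-2 - - \frac{19}{10}} = \sqrt{-2 + \left(\frac{3}{2} + \frac{2}{5}\right)} = \sqrt{-2 + \frac{19}{10}} = \sqrt{- \frac{1}{10}} = \frac{i \sqrt{10}}{10} \approx 0.31623 i$)
$S = \frac{1}{3}$ ($S = \frac{1}{4 - 1} = \frac{1}{3} \approx 0.33333$)
$S \left(\left(- \frac{2}{-1} - o\right) + 3\right) = \frac{\left(- \frac{2}{-1} - \frac{i \sqrt{10}}{10}\right) + 3}{3} = \frac{\left(\left(-2\right) \left(-1\right) - \frac{i \sqrt{10}}{10}\right) + 3}{3} = \frac{\left(2 - \frac{i \sqrt{10}}{10}\right) + 3}{3} = \frac{5 - \frac{i \sqrt{10}}{10}}{3} = \frac{5}{3} - \frac{i \sqrt{10}}{30}$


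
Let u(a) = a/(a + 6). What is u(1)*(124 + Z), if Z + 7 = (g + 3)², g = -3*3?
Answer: 153/7 ≈ 21.857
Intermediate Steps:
g = -9
u(a) = a/(6 + a)
Z = 29 (Z = -7 + (-9 + 3)² = -7 + (-6)² = -7 + 36 = 29)
u(1)*(124 + Z) = (1/(6 + 1))*(124 + 29) = (1/7)*153 = (1*(⅐))*153 = (⅐)*153 = 153/7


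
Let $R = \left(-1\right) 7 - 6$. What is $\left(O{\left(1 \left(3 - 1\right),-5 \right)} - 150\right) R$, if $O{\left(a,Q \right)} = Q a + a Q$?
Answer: $2210$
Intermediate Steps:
$R = -13$ ($R = -7 - 6 = -13$)
$O{\left(a,Q \right)} = 2 Q a$ ($O{\left(a,Q \right)} = Q a + Q a = 2 Q a$)
$\left(O{\left(1 \left(3 - 1\right),-5 \right)} - 150\right) R = \left(2 \left(-5\right) 1 \left(3 - 1\right) - 150\right) \left(-13\right) = \left(2 \left(-5\right) 1 \cdot 2 - 150\right) \left(-13\right) = \left(2 \left(-5\right) 2 - 150\right) \left(-13\right) = \left(-20 - 150\right) \left(-13\right) = \left(-170\right) \left(-13\right) = 2210$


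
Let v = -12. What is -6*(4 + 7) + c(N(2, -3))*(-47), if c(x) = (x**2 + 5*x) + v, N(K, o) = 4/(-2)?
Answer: 780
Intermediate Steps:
N(K, o) = -2 (N(K, o) = 4*(-1/2) = -2)
c(x) = -12 + x**2 + 5*x (c(x) = (x**2 + 5*x) - 12 = -12 + x**2 + 5*x)
-6*(4 + 7) + c(N(2, -3))*(-47) = -6*(4 + 7) + (-12 + (-2)**2 + 5*(-2))*(-47) = -6*11 + (-12 + 4 - 10)*(-47) = -66 - 18*(-47) = -66 + 846 = 780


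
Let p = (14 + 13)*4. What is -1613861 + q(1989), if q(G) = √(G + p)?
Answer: -1613861 + 3*√233 ≈ -1.6138e+6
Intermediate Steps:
p = 108 (p = 27*4 = 108)
q(G) = √(108 + G) (q(G) = √(G + 108) = √(108 + G))
-1613861 + q(1989) = -1613861 + √(108 + 1989) = -1613861 + √2097 = -1613861 + 3*√233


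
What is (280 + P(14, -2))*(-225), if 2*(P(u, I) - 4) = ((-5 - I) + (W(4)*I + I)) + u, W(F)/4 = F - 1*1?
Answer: -124425/2 ≈ -62213.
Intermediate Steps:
W(F) = -4 + 4*F (W(F) = 4*(F - 1*1) = 4*(F - 1) = 4*(-1 + F) = -4 + 4*F)
P(u, I) = 3/2 + u/2 + 6*I (P(u, I) = 4 + (((-5 - I) + ((-4 + 4*4)*I + I)) + u)/2 = 4 + (((-5 - I) + ((-4 + 16)*I + I)) + u)/2 = 4 + (((-5 - I) + (12*I + I)) + u)/2 = 4 + (((-5 - I) + 13*I) + u)/2 = 4 + ((-5 + 12*I) + u)/2 = 4 + (-5 + u + 12*I)/2 = 4 + (-5/2 + u/2 + 6*I) = 3/2 + u/2 + 6*I)
(280 + P(14, -2))*(-225) = (280 + (3/2 + (½)*14 + 6*(-2)))*(-225) = (280 + (3/2 + 7 - 12))*(-225) = (280 - 7/2)*(-225) = (553/2)*(-225) = -124425/2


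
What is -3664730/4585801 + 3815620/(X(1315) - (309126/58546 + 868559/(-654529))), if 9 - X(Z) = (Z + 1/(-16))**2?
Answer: -116905944682897944150924810/38891997614693098957475009 ≈ -3.0059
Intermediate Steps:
X(Z) = 9 - (-1/16 + Z)**2 (X(Z) = 9 - (Z + 1/(-16))**2 = 9 - (Z + 1*(-1/16))**2 = 9 - (Z - 1/16)**2 = 9 - (-1/16 + Z)**2)
-3664730/4585801 + 3815620/(X(1315) - (309126/58546 + 868559/(-654529))) = -3664730/4585801 + 3815620/((9 - (-1 + 16*1315)**2/256) - (309126/58546 + 868559/(-654529))) = -3664730*1/4585801 + 3815620/((9 - (-1 + 21040)**2/256) - (309126*(1/58546) + 868559*(-1/654529))) = -3664730/4585801 + 3815620/((9 - 1/256*21039**2) - (154563/29273 - 868559/654529)) = -3664730/4585801 + 3815620/((9 - 1/256*442639521) - 1*75740638220/19160027417) = -3664730/4585801 + 3815620/((9 - 442639521/256) - 75740638220/19160027417) = -3664730/4585801 + 3815620/(-442637217/256 - 75740638220/19160027417) = -3664730/4585801 + 3815620/(-8480960603107962809/4904967018752) = -3664730/4585801 + 3815620*(-4904967018752/8480960603107962809) = -3664730/4585801 - 18715490256090506240/8480960603107962809 = -116905944682897944150924810/38891997614693098957475009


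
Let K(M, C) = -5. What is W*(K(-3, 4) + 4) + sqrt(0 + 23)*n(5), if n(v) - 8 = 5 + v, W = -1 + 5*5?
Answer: -24 + 18*sqrt(23) ≈ 62.325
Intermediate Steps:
W = 24 (W = -1 + 25 = 24)
n(v) = 13 + v (n(v) = 8 + (5 + v) = 13 + v)
W*(K(-3, 4) + 4) + sqrt(0 + 23)*n(5) = 24*(-5 + 4) + sqrt(0 + 23)*(13 + 5) = 24*(-1) + sqrt(23)*18 = -24 + 18*sqrt(23)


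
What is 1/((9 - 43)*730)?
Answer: -1/24820 ≈ -4.0290e-5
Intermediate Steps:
1/((9 - 43)*730) = 1/(-34*730) = 1/(-24820) = -1/24820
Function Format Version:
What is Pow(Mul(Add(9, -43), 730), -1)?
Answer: Rational(-1, 24820) ≈ -4.0290e-5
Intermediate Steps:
Pow(Mul(Add(9, -43), 730), -1) = Pow(Mul(-34, 730), -1) = Pow(-24820, -1) = Rational(-1, 24820)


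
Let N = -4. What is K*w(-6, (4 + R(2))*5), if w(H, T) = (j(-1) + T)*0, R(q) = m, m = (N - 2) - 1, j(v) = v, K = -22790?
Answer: 0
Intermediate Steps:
m = -7 (m = (-4 - 2) - 1 = -6 - 1 = -7)
R(q) = -7
w(H, T) = 0 (w(H, T) = (-1 + T)*0 = 0)
K*w(-6, (4 + R(2))*5) = -22790*0 = 0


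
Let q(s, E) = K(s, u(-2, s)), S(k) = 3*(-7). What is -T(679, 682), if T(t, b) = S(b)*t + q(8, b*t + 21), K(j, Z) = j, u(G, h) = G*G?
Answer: 14251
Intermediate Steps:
u(G, h) = G**2
S(k) = -21
q(s, E) = s
T(t, b) = 8 - 21*t (T(t, b) = -21*t + 8 = 8 - 21*t)
-T(679, 682) = -(8 - 21*679) = -(8 - 14259) = -1*(-14251) = 14251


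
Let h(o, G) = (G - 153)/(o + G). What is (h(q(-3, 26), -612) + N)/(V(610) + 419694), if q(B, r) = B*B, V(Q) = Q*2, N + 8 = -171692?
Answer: -11503815/28201238 ≈ -0.40792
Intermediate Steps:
N = -171700 (N = -8 - 171692 = -171700)
V(Q) = 2*Q
q(B, r) = B²
h(o, G) = (-153 + G)/(G + o)
(h(q(-3, 26), -612) + N)/(V(610) + 419694) = ((-153 - 612)/(-612 + (-3)²) - 171700)/(2*610 + 419694) = (-765/(-612 + 9) - 171700)/(1220 + 419694) = (-765/(-603) - 171700)/420914 = (-1/603*(-765) - 171700)*(1/420914) = (85/67 - 171700)*(1/420914) = -11503815/67*1/420914 = -11503815/28201238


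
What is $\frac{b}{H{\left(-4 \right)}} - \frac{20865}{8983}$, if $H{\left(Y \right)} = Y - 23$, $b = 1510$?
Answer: $- \frac{1086745}{18657} \approx -58.249$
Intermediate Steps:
$H{\left(Y \right)} = -23 + Y$
$\frac{b}{H{\left(-4 \right)}} - \frac{20865}{8983} = \frac{1510}{-23 - 4} - \frac{20865}{8983} = \frac{1510}{-27} - \frac{1605}{691} = 1510 \left(- \frac{1}{27}\right) - \frac{1605}{691} = - \frac{1510}{27} - \frac{1605}{691} = - \frac{1086745}{18657}$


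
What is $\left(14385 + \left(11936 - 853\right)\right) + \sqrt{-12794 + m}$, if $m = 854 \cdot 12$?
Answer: $25468 + i \sqrt{2546} \approx 25468.0 + 50.458 i$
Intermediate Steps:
$m = 10248$
$\left(14385 + \left(11936 - 853\right)\right) + \sqrt{-12794 + m} = \left(14385 + \left(11936 - 853\right)\right) + \sqrt{-12794 + 10248} = \left(14385 + 11083\right) + \sqrt{-2546} = 25468 + i \sqrt{2546}$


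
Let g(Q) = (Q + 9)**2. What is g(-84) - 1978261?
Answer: -1972636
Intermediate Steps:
g(Q) = (9 + Q)**2
g(-84) - 1978261 = (9 - 84)**2 - 1978261 = (-75)**2 - 1978261 = 5625 - 1978261 = -1972636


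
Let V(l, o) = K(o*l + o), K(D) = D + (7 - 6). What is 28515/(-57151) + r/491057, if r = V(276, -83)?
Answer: -15316391845/28064398607 ≈ -0.54576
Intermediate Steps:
K(D) = 1 + D (K(D) = D + 1 = 1 + D)
V(l, o) = 1 + o + l*o (V(l, o) = 1 + (o*l + o) = 1 + (l*o + o) = 1 + (o + l*o) = 1 + o + l*o)
r = -22990 (r = 1 - 83*(1 + 276) = 1 - 83*277 = 1 - 22991 = -22990)
28515/(-57151) + r/491057 = 28515/(-57151) - 22990/491057 = 28515*(-1/57151) - 22990*1/491057 = -28515/57151 - 22990/491057 = -15316391845/28064398607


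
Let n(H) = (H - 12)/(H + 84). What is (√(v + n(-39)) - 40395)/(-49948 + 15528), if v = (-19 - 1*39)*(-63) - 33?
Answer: 8079/6884 - √814470/516300 ≈ 1.1718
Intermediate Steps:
v = 3621 (v = (-19 - 39)*(-63) - 33 = -58*(-63) - 33 = 3654 - 33 = 3621)
n(H) = (-12 + H)/(84 + H)
(√(v + n(-39)) - 40395)/(-49948 + 15528) = (√(3621 + (-12 - 39)/(84 - 39)) - 40395)/(-49948 + 15528) = (√(3621 - 51/45) - 40395)/(-34420) = (√(3621 + (1/45)*(-51)) - 40395)*(-1/34420) = (√(3621 - 17/15) - 40395)*(-1/34420) = (√(54298/15) - 40395)*(-1/34420) = (√814470/15 - 40395)*(-1/34420) = (-40395 + √814470/15)*(-1/34420) = 8079/6884 - √814470/516300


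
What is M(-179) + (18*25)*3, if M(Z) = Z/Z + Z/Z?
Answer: 1352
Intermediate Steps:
M(Z) = 2 (M(Z) = 1 + 1 = 2)
M(-179) + (18*25)*3 = 2 + (18*25)*3 = 2 + 450*3 = 2 + 1350 = 1352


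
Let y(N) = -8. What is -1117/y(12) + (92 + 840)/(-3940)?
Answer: 1098381/7880 ≈ 139.39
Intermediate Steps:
-1117/y(12) + (92 + 840)/(-3940) = -1117/(-8) + (92 + 840)/(-3940) = -1117*(-1/8) + 932*(-1/3940) = 1117/8 - 233/985 = 1098381/7880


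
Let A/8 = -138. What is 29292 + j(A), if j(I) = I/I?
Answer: 29293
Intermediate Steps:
A = -1104 (A = 8*(-138) = -1104)
j(I) = 1
29292 + j(A) = 29292 + 1 = 29293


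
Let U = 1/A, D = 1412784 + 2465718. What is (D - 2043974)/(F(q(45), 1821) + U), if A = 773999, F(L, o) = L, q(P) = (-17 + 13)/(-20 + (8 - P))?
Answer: 80935601735904/3096053 ≈ 2.6142e+7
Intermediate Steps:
q(P) = -4/(-12 - P)
D = 3878502
U = 1/773999 ≈ 1.2920e-6
(D - 2043974)/(F(q(45), 1821) + U) = (3878502 - 2043974)/(4/(12 + 45) + 1/773999) = 1834528/(4/57 + 1/773999) = 1834528/(3096053/44117943) = 1834528*(44117943/3096053) = 80935601735904/3096053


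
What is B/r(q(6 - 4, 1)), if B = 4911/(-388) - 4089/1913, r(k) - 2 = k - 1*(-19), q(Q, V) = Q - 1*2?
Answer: -3660425/5195708 ≈ -0.70451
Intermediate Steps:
q(Q, V) = -2 + Q (q(Q, V) = Q - 2 = -2 + Q)
r(k) = 21 + k (r(k) = 2 + (k - 1*(-19)) = 2 + (k + 19) = 2 + (19 + k) = 21 + k)
B = -10981275/742244 (B = 4911*(-1/388) - 4089*1/1913 = -4911/388 - 4089/1913 = -10981275/742244 ≈ -14.795)
B/r(q(6 - 4, 1)) = -10981275/(742244*(21 + (-2 + (6 - 4)))) = -10981275/(742244*(21 + (-2 + 2))) = -10981275/(742244*(21 + 0)) = -10981275/742244/21 = -10981275/742244*1/21 = -3660425/5195708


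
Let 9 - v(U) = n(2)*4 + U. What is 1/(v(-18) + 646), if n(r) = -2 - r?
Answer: 1/689 ≈ 0.0014514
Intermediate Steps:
v(U) = 25 - U (v(U) = 9 - ((-2 - 1*2)*4 + U) = 9 - ((-2 - 2)*4 + U) = 9 - (-4*4 + U) = 9 - (-16 + U) = 9 + (16 - U) = 25 - U)
1/(v(-18) + 646) = 1/((25 - 1*(-18)) + 646) = 1/((25 + 18) + 646) = 1/(43 + 646) = 1/689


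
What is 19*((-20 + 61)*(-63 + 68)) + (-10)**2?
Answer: 3995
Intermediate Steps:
19*((-20 + 61)*(-63 + 68)) + (-10)**2 = 19*(41*5) + 100 = 19*205 + 100 = 3895 + 100 = 3995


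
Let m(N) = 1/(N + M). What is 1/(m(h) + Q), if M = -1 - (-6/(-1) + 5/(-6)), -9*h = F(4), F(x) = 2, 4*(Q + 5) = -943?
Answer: -460/110817 ≈ -0.0041510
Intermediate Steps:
Q = -963/4 (Q = -5 + (¼)*(-943) = -5 - 943/4 = -963/4 ≈ -240.75)
h = -2/9 (h = -⅑*2 = -2/9 ≈ -0.22222)
M = -37/6 (M = -1 - (-6*(-1) + 5*(-⅙)) = -1 - (6 - ⅚) = -1 - 1*31/6 = -1 - 31/6 = -37/6 ≈ -6.1667)
m(N) = 1/(-37/6 + N) (m(N) = 1/(N - 37/6) = 1/(-37/6 + N))
1/(m(h) + Q) = 1/(6/(-37 + 6*(-2/9)) - 963/4) = 1/(6/(-37 - 4/3) - 963/4) = 1/(6/(-115/3) - 963/4) = 1/(6*(-3/115) - 963/4) = 1/(-18/115 - 963/4) = 1/(-110817/460) = -460/110817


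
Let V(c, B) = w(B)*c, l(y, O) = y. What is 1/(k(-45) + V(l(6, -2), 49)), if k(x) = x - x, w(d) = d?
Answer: 1/294 ≈ 0.0034014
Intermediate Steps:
k(x) = 0
V(c, B) = B*c
1/(k(-45) + V(l(6, -2), 49)) = 1/(0 + 49*6) = 1/(0 + 294) = 1/294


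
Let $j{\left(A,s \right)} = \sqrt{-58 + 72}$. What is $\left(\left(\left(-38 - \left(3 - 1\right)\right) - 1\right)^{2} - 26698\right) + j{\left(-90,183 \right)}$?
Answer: $-25017 + \sqrt{14} \approx -25013.0$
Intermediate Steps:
$j{\left(A,s \right)} = \sqrt{14}$
$\left(\left(\left(-38 - \left(3 - 1\right)\right) - 1\right)^{2} - 26698\right) + j{\left(-90,183 \right)} = \left(\left(\left(-38 - \left(3 - 1\right)\right) - 1\right)^{2} - 26698\right) + \sqrt{14} = \left(\left(\left(-38 - 2\right) - 1\right)^{2} - 26698\right) + \sqrt{14} = \left(\left(-40 - 1\right)^{2} - 26698\right) + \sqrt{14} = \left(\left(-41\right)^{2} - 26698\right) + \sqrt{14} = \left(1681 - 26698\right) + \sqrt{14} = -25017 + \sqrt{14}$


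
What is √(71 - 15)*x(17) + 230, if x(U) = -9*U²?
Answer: 230 - 5202*√14 ≈ -19234.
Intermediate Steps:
√(71 - 15)*x(17) + 230 = √(71 - 15)*(-9*17²) + 230 = √56*(-9*289) + 230 = (2*√14)*(-2601) + 230 = -5202*√14 + 230 = 230 - 5202*√14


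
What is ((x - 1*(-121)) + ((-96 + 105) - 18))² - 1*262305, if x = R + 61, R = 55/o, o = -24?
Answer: -134302271/576 ≈ -2.3316e+5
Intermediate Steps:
R = -55/24 (R = 55/(-24) = 55*(-1/24) = -55/24 ≈ -2.2917)
x = 1409/24 (x = -55/24 + 61 = 1409/24 ≈ 58.708)
((x - 1*(-121)) + ((-96 + 105) - 18))² - 1*262305 = ((1409/24 - 1*(-121)) + ((-96 + 105) - 18))² - 1*262305 = ((1409/24 + 121) + (9 - 18))² - 262305 = (4313/24 - 9)² - 262305 = (4097/24)² - 262305 = 16785409/576 - 262305 = -134302271/576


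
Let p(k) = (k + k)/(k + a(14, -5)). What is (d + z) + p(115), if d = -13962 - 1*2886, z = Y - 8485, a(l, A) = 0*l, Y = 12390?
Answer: -12941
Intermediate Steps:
a(l, A) = 0
z = 3905 (z = 12390 - 8485 = 3905)
p(k) = 2 (p(k) = (k + k)/(k + 0) = (2*k)/k = 2)
d = -16848 (d = -13962 - 2886 = -16848)
(d + z) + p(115) = (-16848 + 3905) + 2 = -12943 + 2 = -12941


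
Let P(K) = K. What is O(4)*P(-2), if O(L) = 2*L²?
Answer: -64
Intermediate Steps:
O(4)*P(-2) = (2*4²)*(-2) = (2*16)*(-2) = 32*(-2) = -64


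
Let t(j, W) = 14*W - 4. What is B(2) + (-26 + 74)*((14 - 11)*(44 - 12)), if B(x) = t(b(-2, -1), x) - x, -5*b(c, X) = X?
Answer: 4630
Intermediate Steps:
b(c, X) = -X/5
t(j, W) = -4 + 14*W
B(x) = -4 + 13*x (B(x) = (-4 + 14*x) - x = -4 + 13*x)
B(2) + (-26 + 74)*((14 - 11)*(44 - 12)) = (-4 + 13*2) + (-26 + 74)*((14 - 11)*(44 - 12)) = (-4 + 26) + 48*(3*32) = 22 + 48*96 = 22 + 4608 = 4630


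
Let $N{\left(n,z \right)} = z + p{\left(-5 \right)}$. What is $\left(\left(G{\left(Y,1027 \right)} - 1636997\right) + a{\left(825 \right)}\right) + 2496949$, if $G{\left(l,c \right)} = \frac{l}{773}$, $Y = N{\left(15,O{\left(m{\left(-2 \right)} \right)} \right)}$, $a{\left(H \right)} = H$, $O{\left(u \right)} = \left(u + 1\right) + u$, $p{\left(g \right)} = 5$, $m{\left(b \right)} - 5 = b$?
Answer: $\frac{665380633}{773} \approx 8.6078 \cdot 10^{5}$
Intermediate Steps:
$m{\left(b \right)} = 5 + b$
$O{\left(u \right)} = 1 + 2 u$ ($O{\left(u \right)} = \left(1 + u\right) + u = 1 + 2 u$)
$N{\left(n,z \right)} = 5 + z$ ($N{\left(n,z \right)} = z + 5 = 5 + z$)
$Y = 12$ ($Y = 5 + \left(1 + 2 \left(5 - 2\right)\right) = 5 + \left(1 + 2 \cdot 3\right) = 5 + \left(1 + 6\right) = 5 + 7 = 12$)
$G{\left(l,c \right)} = \frac{l}{773}$ ($G{\left(l,c \right)} = l \frac{1}{773} = \frac{l}{773}$)
$\left(\left(G{\left(Y,1027 \right)} - 1636997\right) + a{\left(825 \right)}\right) + 2496949 = \left(\left(\frac{1}{773} \cdot 12 - 1636997\right) + 825\right) + 2496949 = \left(\left(\frac{12}{773} - 1636997\right) + 825\right) + 2496949 = \left(- \frac{1265398669}{773} + 825\right) + 2496949 = - \frac{1264760944}{773} + 2496949 = \frac{665380633}{773}$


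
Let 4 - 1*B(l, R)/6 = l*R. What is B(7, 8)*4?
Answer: -1248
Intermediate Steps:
B(l, R) = 24 - 6*R*l (B(l, R) = 24 - 6*l*R = 24 - 6*R*l)
B(7, 8)*4 = (24 - 6*8*7)*4 = (24 - 336)*4 = -312*4 = -1248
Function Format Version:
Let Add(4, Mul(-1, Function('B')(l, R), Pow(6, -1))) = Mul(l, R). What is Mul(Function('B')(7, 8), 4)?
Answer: -1248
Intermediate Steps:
Function('B')(l, R) = Add(24, Mul(-6, R, l)) (Function('B')(l, R) = Add(24, Mul(-6, Mul(l, R))) = Add(24, Mul(-6, Mul(R, l))) = Add(24, Mul(-6, R, l)))
Mul(Function('B')(7, 8), 4) = Mul(Add(24, Mul(-6, 8, 7)), 4) = Mul(Add(24, -336), 4) = Mul(-312, 4) = -1248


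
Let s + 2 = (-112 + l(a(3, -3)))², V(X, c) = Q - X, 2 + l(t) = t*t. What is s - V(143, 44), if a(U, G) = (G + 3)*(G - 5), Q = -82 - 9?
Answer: 13228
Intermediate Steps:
Q = -91
a(U, G) = (-5 + G)*(3 + G) (a(U, G) = (3 + G)*(-5 + G) = (-5 + G)*(3 + G))
l(t) = -2 + t² (l(t) = -2 + t*t = -2 + t²)
V(X, c) = -91 - X
s = 12994 (s = -2 + (-112 + (-2 + (-15 + (-3)² - 2*(-3))²))² = -2 + (-112 + (-2 + (-15 + 9 + 6)²))² = -2 + (-112 + (-2 + 0²))² = -2 + (-112 + (-2 + 0))² = -2 + (-112 - 2)² = -2 + (-114)² = -2 + 12996 = 12994)
s - V(143, 44) = 12994 - (-91 - 1*143) = 12994 - (-91 - 143) = 12994 - 1*(-234) = 12994 + 234 = 13228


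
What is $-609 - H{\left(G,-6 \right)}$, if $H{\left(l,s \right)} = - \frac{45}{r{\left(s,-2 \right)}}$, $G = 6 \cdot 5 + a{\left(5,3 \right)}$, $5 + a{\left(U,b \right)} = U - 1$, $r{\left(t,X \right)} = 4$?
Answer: $- \frac{2391}{4} \approx -597.75$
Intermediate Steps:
$a{\left(U,b \right)} = -6 + U$ ($a{\left(U,b \right)} = -5 + \left(U - 1\right) = -5 + \left(-1 + U\right) = -6 + U$)
$G = 29$ ($G = 6 \cdot 5 + \left(-6 + 5\right) = 30 - 1 = 29$)
$H{\left(l,s \right)} = - \frac{45}{4}$
$-609 - H{\left(G,-6 \right)} = -609 - - \frac{45}{4} = -609 + \frac{45}{4} = - \frac{2391}{4}$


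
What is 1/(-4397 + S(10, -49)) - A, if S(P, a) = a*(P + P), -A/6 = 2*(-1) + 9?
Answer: 225833/5377 ≈ 42.000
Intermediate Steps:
A = -42 (A = -6*(2*(-1) + 9) = -6*(-2 + 9) = -6*7 = -42)
S(P, a) = 2*P*a (S(P, a) = a*(2*P) = 2*P*a)
1/(-4397 + S(10, -49)) - A = 1/(-4397 + 2*10*(-49)) - 1*(-42) = 1/(-4397 - 980) + 42 = 1/(-5377) + 42 = -1/5377 + 42 = 225833/5377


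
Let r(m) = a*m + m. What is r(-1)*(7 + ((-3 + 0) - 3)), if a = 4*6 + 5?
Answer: -30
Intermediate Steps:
a = 29 (a = 24 + 5 = 29)
r(m) = 30*m (r(m) = 29*m + m = 30*m)
r(-1)*(7 + ((-3 + 0) - 3)) = (30*(-1))*(7 + ((-3 + 0) - 3)) = -30*(7 + (-3 - 3)) = -30*(7 - 6) = -30*1 = -30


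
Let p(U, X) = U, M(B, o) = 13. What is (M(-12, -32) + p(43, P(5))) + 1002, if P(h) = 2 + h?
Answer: 1058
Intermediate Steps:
(M(-12, -32) + p(43, P(5))) + 1002 = (13 + 43) + 1002 = 56 + 1002 = 1058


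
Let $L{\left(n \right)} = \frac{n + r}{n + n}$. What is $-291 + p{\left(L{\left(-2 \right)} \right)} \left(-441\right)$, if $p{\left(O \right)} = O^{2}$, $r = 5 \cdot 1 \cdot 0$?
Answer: $- \frac{1605}{4} \approx -401.25$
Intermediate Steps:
$r = 0$ ($r = 5 \cdot 0 = 0$)
$L{\left(n \right)} = \frac{1}{2}$ ($L{\left(n \right)} = \frac{n + 0}{n + n} = \frac{n}{2 n} = n \frac{1}{2 n} = \frac{1}{2}$)
$-291 + p{\left(L{\left(-2 \right)} \right)} \left(-441\right) = -291 + \left(\frac{1}{2}\right)^{2} \left(-441\right) = -291 + \frac{1}{4} \left(-441\right) = -291 - \frac{441}{4} = - \frac{1605}{4}$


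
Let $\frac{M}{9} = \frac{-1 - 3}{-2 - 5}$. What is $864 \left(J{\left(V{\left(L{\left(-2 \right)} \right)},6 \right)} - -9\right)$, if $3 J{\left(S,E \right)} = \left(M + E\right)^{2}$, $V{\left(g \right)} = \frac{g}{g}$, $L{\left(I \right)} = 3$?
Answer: $\frac{2133216}{49} \approx 43535.0$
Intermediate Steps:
$M = \frac{36}{7}$ ($M = 9 \frac{-1 - 3}{-2 - 5} = 9 \left(- \frac{4}{-7}\right) = 9 \left(\left(-4\right) \left(- \frac{1}{7}\right)\right) = 9 \cdot \frac{4}{7} = \frac{36}{7} \approx 5.1429$)
$V{\left(g \right)} = 1$
$J{\left(S,E \right)} = \frac{\left(\frac{36}{7} + E\right)^{2}}{3}$
$864 \left(J{\left(V{\left(L{\left(-2 \right)} \right)},6 \right)} - -9\right) = 864 \left(\frac{\left(36 + 7 \cdot 6\right)^{2}}{147} - -9\right) = 864 \left(\frac{\left(36 + 42\right)^{2}}{147} + 9\right) = 864 \left(\frac{78^{2}}{147} + 9\right) = 864 \left(\frac{1}{147} \cdot 6084 + 9\right) = 864 \left(\frac{2028}{49} + 9\right) = 864 \cdot \frac{2469}{49} = \frac{2133216}{49}$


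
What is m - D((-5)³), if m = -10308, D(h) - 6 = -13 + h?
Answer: -10176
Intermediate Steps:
D(h) = -7 + h (D(h) = 6 + (-13 + h) = -7 + h)
m - D((-5)³) = -10308 - (-7 + (-5)³) = -10308 - (-7 - 125) = -10308 - 1*(-132) = -10308 + 132 = -10176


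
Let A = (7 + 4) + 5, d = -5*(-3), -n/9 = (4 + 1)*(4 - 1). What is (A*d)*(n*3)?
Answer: -97200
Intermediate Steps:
n = -135 (n = -9*(4 + 1)*(4 - 1) = -45*3 = -9*15 = -135)
d = 15
A = 16 (A = 11 + 5 = 16)
(A*d)*(n*3) = (16*15)*(-135*3) = 240*(-405) = -97200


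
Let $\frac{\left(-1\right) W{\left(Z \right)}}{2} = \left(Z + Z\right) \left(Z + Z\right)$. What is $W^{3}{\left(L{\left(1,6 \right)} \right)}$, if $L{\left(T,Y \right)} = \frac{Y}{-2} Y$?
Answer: $-17414258688$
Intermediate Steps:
$L{\left(T,Y \right)} = - \frac{Y^{2}}{2}$ ($L{\left(T,Y \right)} = Y \left(- \frac{1}{2}\right) Y = - \frac{Y}{2} Y = - \frac{Y^{2}}{2}$)
$W{\left(Z \right)} = - 8 Z^{2}$ ($W{\left(Z \right)} = - 2 \left(Z + Z\right) \left(Z + Z\right) = - 2 \cdot 2 Z 2 Z = - 2 \cdot 4 Z^{2} = - 8 Z^{2}$)
$W^{3}{\left(L{\left(1,6 \right)} \right)} = \left(- 8 \left(- \frac{6^{2}}{2}\right)^{2}\right)^{3} = \left(- 8 \left(\left(- \frac{1}{2}\right) 36\right)^{2}\right)^{3} = \left(- 8 \left(-18\right)^{2}\right)^{3} = \left(\left(-8\right) 324\right)^{3} = \left(-2592\right)^{3} = -17414258688$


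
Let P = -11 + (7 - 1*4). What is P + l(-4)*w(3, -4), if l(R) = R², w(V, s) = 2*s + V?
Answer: -88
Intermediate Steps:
w(V, s) = V + 2*s
P = -8 (P = -11 + (7 - 4) = -11 + 3 = -8)
P + l(-4)*w(3, -4) = -8 + (-4)²*(3 + 2*(-4)) = -8 + 16*(3 - 8) = -8 + 16*(-5) = -8 - 80 = -88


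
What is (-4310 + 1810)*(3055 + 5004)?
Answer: -20147500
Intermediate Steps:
(-4310 + 1810)*(3055 + 5004) = -2500*8059 = -20147500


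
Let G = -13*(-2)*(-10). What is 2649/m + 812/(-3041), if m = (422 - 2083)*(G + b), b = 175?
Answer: -106586611/429343585 ≈ -0.24825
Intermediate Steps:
G = -260 (G = 26*(-10) = -260)
m = 141185 (m = (422 - 2083)*(-260 + 175) = -1661*(-85) = 141185)
2649/m + 812/(-3041) = 2649/141185 + 812/(-3041) = 2649*(1/141185) + 812*(-1/3041) = 2649/141185 - 812/3041 = -106586611/429343585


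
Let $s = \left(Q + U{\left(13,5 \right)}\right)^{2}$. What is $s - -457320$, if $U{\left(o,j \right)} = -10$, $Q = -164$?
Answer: $487596$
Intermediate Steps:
$s = 30276$ ($s = \left(-164 - 10\right)^{2} = \left(-174\right)^{2} = 30276$)
$s - -457320 = 30276 - -457320 = 30276 + 457320 = 487596$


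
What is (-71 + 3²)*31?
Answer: -1922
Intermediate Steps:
(-71 + 3²)*31 = (-71 + 9)*31 = -62*31 = -1922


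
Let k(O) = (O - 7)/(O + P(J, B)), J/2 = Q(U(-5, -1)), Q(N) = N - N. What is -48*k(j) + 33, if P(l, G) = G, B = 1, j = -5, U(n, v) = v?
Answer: -111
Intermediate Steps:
Q(N) = 0
J = 0 (J = 2*0 = 0)
k(O) = (-7 + O)/(1 + O) (k(O) = (O - 7)/(O + 1) = (-7 + O)/(1 + O))
-48*k(j) + 33 = -48*(-7 - 5)/(1 - 5) + 33 = -48*(-12)/(-4) + 33 = -(-12)*(-12) + 33 = -48*3 + 33 = -144 + 33 = -111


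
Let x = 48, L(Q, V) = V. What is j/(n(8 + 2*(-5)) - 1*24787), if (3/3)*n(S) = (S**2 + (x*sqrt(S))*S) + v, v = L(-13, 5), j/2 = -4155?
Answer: 51476295/153491929 - 199440*I*sqrt(2)/153491929 ≈ 0.33537 - 0.0018376*I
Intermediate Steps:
j = -8310 (j = 2*(-4155) = -8310)
v = 5
n(S) = 5 + S**2 + 48*S**(3/2) (n(S) = (S**2 + (48*sqrt(S))*S) + 5 = (S**2 + 48*S**(3/2)) + 5 = 5 + S**2 + 48*S**(3/2))
j/(n(8 + 2*(-5)) - 1*24787) = -8310/((5 + (8 + 2*(-5))**2 + 48*(8 + 2*(-5))**(3/2)) - 1*24787) = -8310/((5 + (8 - 10)**2 + 48*(8 - 10)**(3/2)) - 24787) = -8310/((5 + (-2)**2 + 48*(-2)**(3/2)) - 24787) = -8310/((5 + 4 + 48*(-2*I*sqrt(2))) - 24787) = -8310/((5 + 4 - 96*I*sqrt(2)) - 24787) = -8310/((9 - 96*I*sqrt(2)) - 24787) = -8310/(-24778 - 96*I*sqrt(2))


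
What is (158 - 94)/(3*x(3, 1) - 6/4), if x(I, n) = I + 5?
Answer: 128/45 ≈ 2.8444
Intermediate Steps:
x(I, n) = 5 + I
(158 - 94)/(3*x(3, 1) - 6/4) = (158 - 94)/(3*(5 + 3) - 6/4) = 64/(3*8 - 6*1/4) = 64/(24 - 3/2) = 64/(45/2) = (2/45)*64 = 128/45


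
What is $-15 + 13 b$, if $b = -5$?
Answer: $-80$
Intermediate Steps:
$-15 + 13 b = -15 + 13 \left(-5\right) = -15 - 65 = -80$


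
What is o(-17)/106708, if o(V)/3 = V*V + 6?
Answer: 885/106708 ≈ 0.0082937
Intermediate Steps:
o(V) = 18 + 3*V**2 (o(V) = 3*(V*V + 6) = 3*(V**2 + 6) = 3*(6 + V**2) = 18 + 3*V**2)
o(-17)/106708 = (18 + 3*(-17)**2)/106708 = (18 + 3*289)*(1/106708) = (18 + 867)*(1/106708) = 885*(1/106708) = 885/106708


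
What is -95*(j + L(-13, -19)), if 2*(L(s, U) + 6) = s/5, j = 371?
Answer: -69103/2 ≈ -34552.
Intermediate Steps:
L(s, U) = -6 + s/10 (L(s, U) = -6 + (s/5)/2 = -6 + s/10)
-95*(j + L(-13, -19)) = -95*(371 + (-6 + (⅒)*(-13))) = -95*(371 + (-6 - 13/10)) = -95*(371 - 73/10) = -95*3637/10 = -69103/2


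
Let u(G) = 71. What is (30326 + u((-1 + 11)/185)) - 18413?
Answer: 11984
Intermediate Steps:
(30326 + u((-1 + 11)/185)) - 18413 = (30326 + 71) - 18413 = 30397 - 18413 = 11984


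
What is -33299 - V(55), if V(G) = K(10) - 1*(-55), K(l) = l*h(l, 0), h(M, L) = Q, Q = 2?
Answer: -33374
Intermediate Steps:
h(M, L) = 2
K(l) = 2*l (K(l) = l*2 = 2*l)
V(G) = 75 (V(G) = 2*10 - 1*(-55) = 20 + 55 = 75)
-33299 - V(55) = -33299 - 1*75 = -33299 - 75 = -33374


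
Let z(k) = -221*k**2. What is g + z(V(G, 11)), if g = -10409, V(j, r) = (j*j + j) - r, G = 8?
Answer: -832750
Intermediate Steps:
V(j, r) = j + j**2 - r (V(j, r) = (j**2 + j) - r = (j + j**2) - r = j + j**2 - r)
g + z(V(G, 11)) = -10409 - 221*(8 + 8**2 - 1*11)**2 = -10409 - 221*(8 + 64 - 11)**2 = -10409 - 221*61**2 = -10409 - 221*3721 = -10409 - 822341 = -832750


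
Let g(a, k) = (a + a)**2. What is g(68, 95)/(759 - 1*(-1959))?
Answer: 9248/1359 ≈ 6.8050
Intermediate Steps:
g(a, k) = 4*a**2 (g(a, k) = (2*a)**2 = 4*a**2)
g(68, 95)/(759 - 1*(-1959)) = (4*68**2)/(759 - 1*(-1959)) = (4*4624)/(759 + 1959) = 18496/2718 = 18496*(1/2718) = 9248/1359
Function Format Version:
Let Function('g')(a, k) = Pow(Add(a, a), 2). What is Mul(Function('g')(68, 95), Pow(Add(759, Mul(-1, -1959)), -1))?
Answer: Rational(9248, 1359) ≈ 6.8050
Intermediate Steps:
Function('g')(a, k) = Mul(4, Pow(a, 2)) (Function('g')(a, k) = Pow(Mul(2, a), 2) = Mul(4, Pow(a, 2)))
Mul(Function('g')(68, 95), Pow(Add(759, Mul(-1, -1959)), -1)) = Mul(Mul(4, Pow(68, 2)), Pow(Add(759, Mul(-1, -1959)), -1)) = Mul(Mul(4, 4624), Pow(Add(759, 1959), -1)) = Mul(18496, Pow(2718, -1)) = Mul(18496, Rational(1, 2718)) = Rational(9248, 1359)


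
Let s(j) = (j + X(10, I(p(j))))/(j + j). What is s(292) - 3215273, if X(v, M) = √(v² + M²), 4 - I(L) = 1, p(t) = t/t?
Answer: -6430545/2 + √109/584 ≈ -3.2153e+6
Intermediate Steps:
p(t) = 1
I(L) = 3 (I(L) = 4 - 1*1 = 4 - 1 = 3)
X(v, M) = √(M² + v²)
s(j) = (j + √109)/(2*j) (s(j) = (j + √(3² + 10²))/(j + j) = (j + √(9 + 100))/((2*j)) = (j + √109)*(1/(2*j)) = (j + √109)/(2*j))
s(292) - 3215273 = (½)*(292 + √109)/292 - 3215273 = (½)*(1/292)*(292 + √109) - 3215273 = (½ + √109/584) - 3215273 = -6430545/2 + √109/584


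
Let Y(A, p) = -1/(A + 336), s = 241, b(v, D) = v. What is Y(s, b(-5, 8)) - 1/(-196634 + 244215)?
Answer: -48158/27454237 ≈ -0.0017541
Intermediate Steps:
Y(A, p) = -1/(336 + A)
Y(s, b(-5, 8)) - 1/(-196634 + 244215) = -1/(336 + 241) - 1/(-196634 + 244215) = -1/577 - 1/47581 = -48158/27454237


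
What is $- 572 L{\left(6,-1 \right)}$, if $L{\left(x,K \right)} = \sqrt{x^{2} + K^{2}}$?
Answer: $- 572 \sqrt{37} \approx -3479.3$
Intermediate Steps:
$L{\left(x,K \right)} = \sqrt{K^{2} + x^{2}}$
$- 572 L{\left(6,-1 \right)} = - 572 \sqrt{\left(-1\right)^{2} + 6^{2}} = - 572 \sqrt{1 + 36} = - 572 \sqrt{37}$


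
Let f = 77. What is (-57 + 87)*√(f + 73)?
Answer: 150*√6 ≈ 367.42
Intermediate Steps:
(-57 + 87)*√(f + 73) = (-57 + 87)*√(77 + 73) = 30*√150 = 30*(5*√6) = 150*√6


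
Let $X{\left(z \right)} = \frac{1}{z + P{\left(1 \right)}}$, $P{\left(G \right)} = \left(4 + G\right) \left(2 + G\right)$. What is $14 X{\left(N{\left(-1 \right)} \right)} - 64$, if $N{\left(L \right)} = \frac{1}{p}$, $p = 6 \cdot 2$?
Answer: $- \frac{11416}{181} \approx -63.072$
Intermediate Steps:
$p = 12$
$P{\left(G \right)} = \left(2 + G\right) \left(4 + G\right)$
$N{\left(L \right)} = \frac{1}{12}$
$X{\left(z \right)} = \frac{1}{15 + z}$ ($X{\left(z \right)} = \frac{1}{z + \left(8 + 1^{2} + 6 \cdot 1\right)} = \frac{1}{z + \left(8 + 1 + 6\right)} = \frac{1}{z + 15} = \frac{1}{15 + z}$)
$14 X{\left(N{\left(-1 \right)} \right)} - 64 = \frac{14}{15 + \frac{1}{12}} - 64 = \frac{14}{\frac{181}{12}} - 64 = 14 \cdot \frac{12}{181} - 64 = \frac{168}{181} - 64 = - \frac{11416}{181}$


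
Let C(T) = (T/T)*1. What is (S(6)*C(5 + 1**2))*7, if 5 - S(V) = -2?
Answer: 49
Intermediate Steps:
S(V) = 7 (S(V) = 5 - 1*(-2) = 5 + 2 = 7)
C(T) = 1 (C(T) = 1*1 = 1)
(S(6)*C(5 + 1**2))*7 = (7*1)*7 = 7*7 = 49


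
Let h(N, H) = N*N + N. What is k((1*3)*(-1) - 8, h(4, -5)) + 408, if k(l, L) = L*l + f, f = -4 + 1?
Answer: 185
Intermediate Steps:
h(N, H) = N + N² (h(N, H) = N² + N = N + N²)
f = -3
k(l, L) = -3 + L*l (k(l, L) = L*l - 3 = -3 + L*l)
k((1*3)*(-1) - 8, h(4, -5)) + 408 = (-3 + (4*(1 + 4))*((1*3)*(-1) - 8)) + 408 = (-3 + (4*5)*(3*(-1) - 8)) + 408 = (-3 + 20*(-3 - 8)) + 408 = (-3 + 20*(-11)) + 408 = (-3 - 220) + 408 = -223 + 408 = 185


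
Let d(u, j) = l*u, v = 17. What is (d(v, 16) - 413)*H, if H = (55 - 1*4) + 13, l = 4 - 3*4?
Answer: -35136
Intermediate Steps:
l = -8 (l = 4 - 12 = -8)
d(u, j) = -8*u
H = 64 (H = (55 - 4) + 13 = 51 + 13 = 64)
(d(v, 16) - 413)*H = (-8*17 - 413)*64 = (-136 - 413)*64 = -549*64 = -35136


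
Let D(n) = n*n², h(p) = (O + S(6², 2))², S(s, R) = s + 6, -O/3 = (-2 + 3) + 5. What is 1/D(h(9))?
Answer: 1/191102976 ≈ 5.2328e-9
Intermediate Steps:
O = -18 (O = -3*((-2 + 3) + 5) = -3*(1 + 5) = -3*6 = -18)
S(s, R) = 6 + s
h(p) = 576 (h(p) = (-18 + (6 + 6²))² = (-18 + (6 + 36))² = (-18 + 42)² = 24² = 576)
D(n) = n³
1/D(h(9)) = 1/(576³) = 1/191102976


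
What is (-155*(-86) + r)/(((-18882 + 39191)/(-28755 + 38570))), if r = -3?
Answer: 130804505/20309 ≈ 6440.7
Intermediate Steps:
(-155*(-86) + r)/(((-18882 + 39191)/(-28755 + 38570))) = (-155*(-86) - 3)/(((-18882 + 39191)/(-28755 + 38570))) = (13330 - 3)/((20309/9815)) = 13327/((20309*(1/9815))) = 13327/(20309/9815) = 13327*(9815/20309) = 130804505/20309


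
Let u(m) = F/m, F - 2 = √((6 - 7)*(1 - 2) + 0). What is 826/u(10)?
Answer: 8260/3 ≈ 2753.3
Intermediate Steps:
F = 3 (F = 2 + √((6 - 7)*(1 - 2) + 0) = 2 + √(-1*(-1) + 0) = 2 + √(1 + 0) = 2 + √1 = 2 + 1 = 3)
u(m) = 3/m
826/u(10) = 826/((3/10)) = 826/((3*(⅒))) = 826/(3/10) = 826*(10/3) = 8260/3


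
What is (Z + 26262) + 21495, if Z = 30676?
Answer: 78433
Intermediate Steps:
(Z + 26262) + 21495 = (30676 + 26262) + 21495 = 56938 + 21495 = 78433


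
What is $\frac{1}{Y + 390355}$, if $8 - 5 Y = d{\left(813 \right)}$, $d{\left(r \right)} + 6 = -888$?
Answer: $\frac{5}{1952677} \approx 2.5606 \cdot 10^{-6}$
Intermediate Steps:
$d{\left(r \right)} = -894$ ($d{\left(r \right)} = -6 - 888 = -894$)
$Y = \frac{902}{5}$ ($Y = \frac{8}{5} - - \frac{894}{5} = \frac{8}{5} + \frac{894}{5} = \frac{902}{5} \approx 180.4$)
$\frac{1}{Y + 390355} = \frac{1}{\frac{902}{5} + 390355} = \frac{1}{\frac{1952677}{5}} = \frac{5}{1952677}$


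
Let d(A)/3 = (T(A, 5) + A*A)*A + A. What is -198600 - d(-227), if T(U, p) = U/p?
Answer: 174312063/5 ≈ 3.4862e+7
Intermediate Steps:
d(A) = 3*A + 3*A*(A**2 + A/5) (d(A) = 3*((A/5 + A*A)*A + A) = 3*((A*(1/5) + A**2)*A + A) = 3*((A/5 + A**2)*A + A) = 3*((A**2 + A/5)*A + A) = 3*(A*(A**2 + A/5) + A) = 3*(A + A*(A**2 + A/5)) = 3*A + 3*A*(A**2 + A/5))
-198600 - d(-227) = -198600 - 3*(-227)*(5 - 227 + 5*(-227)**2)/5 = -198600 - 3*(-227)*(5 - 227 + 5*51529)/5 = -198600 - 3*(-227)*(5 - 227 + 257645)/5 = -198600 - 3*(-227)*257423/5 = -198600 - 1*(-175305063/5) = -198600 + 175305063/5 = 174312063/5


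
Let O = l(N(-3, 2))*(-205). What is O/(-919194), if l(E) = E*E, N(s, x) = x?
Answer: 410/459597 ≈ 0.00089209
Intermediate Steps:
l(E) = E²
O = -820 (O = 2²*(-205) = 4*(-205) = -820)
O/(-919194) = -820/(-919194) = -820*(-1/919194) = 410/459597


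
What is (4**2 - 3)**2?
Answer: 169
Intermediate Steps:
(4**2 - 3)**2 = (16 - 3)**2 = 13**2 = 169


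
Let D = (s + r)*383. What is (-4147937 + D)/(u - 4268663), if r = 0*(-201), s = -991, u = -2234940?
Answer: 4527490/6503603 ≈ 0.69615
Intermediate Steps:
r = 0
D = -379553 (D = (-991 + 0)*383 = -991*383 = -379553)
(-4147937 + D)/(u - 4268663) = (-4147937 - 379553)/(-2234940 - 4268663) = -4527490/(-6503603) = -4527490*(-1/6503603) = 4527490/6503603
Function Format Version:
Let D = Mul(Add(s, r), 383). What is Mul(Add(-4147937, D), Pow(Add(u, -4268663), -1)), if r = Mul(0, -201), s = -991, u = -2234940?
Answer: Rational(4527490, 6503603) ≈ 0.69615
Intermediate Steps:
r = 0
D = -379553 (D = Mul(Add(-991, 0), 383) = Mul(-991, 383) = -379553)
Mul(Add(-4147937, D), Pow(Add(u, -4268663), -1)) = Mul(Add(-4147937, -379553), Pow(Add(-2234940, -4268663), -1)) = Mul(-4527490, Pow(-6503603, -1)) = Mul(-4527490, Rational(-1, 6503603)) = Rational(4527490, 6503603)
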